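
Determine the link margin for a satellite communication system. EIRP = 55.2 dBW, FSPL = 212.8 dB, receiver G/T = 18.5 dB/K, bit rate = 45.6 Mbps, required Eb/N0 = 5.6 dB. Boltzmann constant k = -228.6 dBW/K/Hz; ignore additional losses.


C/N0 = EIRP - FSPL + G/T - k = 55.2 - 212.8 + 18.5 - (-228.6)
C/N0 = 89.5000 dB-Hz
R_b = 45.6 Mbps = 4.56e+07 bps -> 10*log10(R_b) = 76.5896 dB-Hz
Eb/N0 = C/N0 - 10*log10(R_b) = 89.5000 - 76.5896 = 12.9104 dB
Margin = Eb/N0 - Eb/N0_req = 12.9104 - 5.6 = 7.3104 dB (link closes)

7.3104 dB


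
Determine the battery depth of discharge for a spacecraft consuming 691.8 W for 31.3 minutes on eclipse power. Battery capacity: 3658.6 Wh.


E_used = P * t / 60 = 691.8 * 31.3 / 60 = 360.8890 Wh
DOD = E_used / E_total * 100 = 360.8890 / 3658.6 * 100
DOD = 9.8641 %

9.8641 %


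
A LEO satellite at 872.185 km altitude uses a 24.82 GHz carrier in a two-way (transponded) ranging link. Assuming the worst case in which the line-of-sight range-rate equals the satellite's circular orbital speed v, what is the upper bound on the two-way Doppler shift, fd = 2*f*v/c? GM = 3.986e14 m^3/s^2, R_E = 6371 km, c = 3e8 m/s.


r = 7.243185e+06 m
v = sqrt(mu/r) = 7418.2909 m/s (worst-case radial velocity)
f = 24.82 GHz = 2.482e+10 Hz
fd = 2*f*v/c = 2*2.482e+10*7418.2909/3.0e+08
fd = 1.2274799e+06 Hz

1.2275e+06 Hz


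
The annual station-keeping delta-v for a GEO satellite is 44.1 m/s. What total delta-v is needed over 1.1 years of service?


dV = rate * years = 44.1 * 1.1
dV = 48.5100 m/s

48.5100 m/s


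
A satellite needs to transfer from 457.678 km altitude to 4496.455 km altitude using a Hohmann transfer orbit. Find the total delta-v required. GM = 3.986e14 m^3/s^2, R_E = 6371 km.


r1 = 6828.6780 km = 6.828678e+06 m
r2 = 10867.4550 km = 1.0867455e+07 m
dv1 = sqrt(mu/r1)*(sqrt(2*r2/(r1+r2)) - 1) = 827.0822 m/s
dv2 = sqrt(mu/r2)*(1 - sqrt(2*r1/(r1+r2))) = 735.8070 m/s
total dv = |dv1| + |dv2| = 827.0822 + 735.8070 = 1562.8892 m/s = 1.5629 km/s

1.5629 km/s


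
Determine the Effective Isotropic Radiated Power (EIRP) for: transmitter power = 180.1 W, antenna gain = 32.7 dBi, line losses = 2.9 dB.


Pt = 180.1 W = 22.5551 dBW
EIRP = Pt_dBW + Gt - losses = 22.5551 + 32.7 - 2.9 = 52.3551 dBW

52.3551 dBW


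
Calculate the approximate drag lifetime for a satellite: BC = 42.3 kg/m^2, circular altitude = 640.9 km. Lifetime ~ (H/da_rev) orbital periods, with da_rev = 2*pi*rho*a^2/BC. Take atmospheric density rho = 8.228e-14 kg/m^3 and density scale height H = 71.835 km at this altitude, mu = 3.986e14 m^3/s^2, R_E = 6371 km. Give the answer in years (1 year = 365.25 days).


a = R_E + alt = 7011.9000 km = 7.0119e+06 m
da_rev = 2*pi*rho*a^2/BC = 2*pi*8.228e-14*(7.0119e+06)^2/42.3 = 0.600904161 m per revolution
N = H/da_rev = 71835.0000 m / 0.600904161 m = 119544.8536 revolutions
P = 2*pi*sqrt(a^3/mu) = 5843.3889 s
lifetime = N*P = 119544.8536 * 5843.3889 = 6.9854707e+08 s = 8085.0356 days
years = 8085.0356 / 365.25 = 22.1356 years

22.1356 years


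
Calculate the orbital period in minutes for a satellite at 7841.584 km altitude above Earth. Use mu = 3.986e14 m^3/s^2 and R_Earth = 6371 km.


r = 14212.5840 km = 1.4212584e+07 m
T = 2*pi*sqrt(r^3/mu) = 2*pi*sqrt(2.8709071e+21 / 3.986e14)
T = 16862.4544 s = 281.0409 min

281.0409 minutes


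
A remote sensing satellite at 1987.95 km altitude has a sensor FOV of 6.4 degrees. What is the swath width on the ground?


FOV = 6.4 deg = 0.1117011 rad
swath = 2 * alt * tan(FOV/2) = 2 * 1987.95 * tan(0.05585054)
swath = 2 * 1987.95 * 0.05590868
swath = 222.2873 km

222.2873 km


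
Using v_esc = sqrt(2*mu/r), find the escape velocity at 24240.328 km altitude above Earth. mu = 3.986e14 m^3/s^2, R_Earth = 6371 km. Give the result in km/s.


r = 6371.0 + 24240.328 = 30611.3280 km = 3.0611328e+07 m
v_esc = sqrt(2*mu/r) = sqrt(2*3.986e14 / 3.0611328e+07)
v_esc = 5103.1997 m/s = 5.1032 km/s

5.1032 km/s


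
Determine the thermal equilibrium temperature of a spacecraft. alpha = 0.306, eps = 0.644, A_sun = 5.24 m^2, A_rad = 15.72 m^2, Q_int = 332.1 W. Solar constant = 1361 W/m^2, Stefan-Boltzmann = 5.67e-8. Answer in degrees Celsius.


Numerator = alpha*S*A_sun + Q_int = 0.306*1361*5.24 + 332.1 = 2514.3818 W
Denominator = eps*sigma*A_rad = 0.644*5.67e-8*15.72 = 5.7401266e-07 W/K^4
T^4 = 4.3803596e+09 K^4
T = 257.2631 K = -15.8869 C

-15.8869 degrees Celsius


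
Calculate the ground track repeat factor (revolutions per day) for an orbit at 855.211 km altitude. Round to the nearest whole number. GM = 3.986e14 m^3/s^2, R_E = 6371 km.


r = 7.226211e+06 m
T = 2*pi*sqrt(r^3/mu) = 6113.3207 s = 101.8887 min
revs/day = 1440 / 101.8887 = 14.1331
Rounded: 14 revolutions per day

14 revolutions per day


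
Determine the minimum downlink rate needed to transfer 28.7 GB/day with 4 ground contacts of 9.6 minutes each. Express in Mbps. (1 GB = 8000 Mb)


total contact time = 4 * 9.6 * 60 = 2304.0000 s
data = 28.7 GB = 229600.0000 Mb
rate = 229600.0000 / 2304.0000 = 99.6528 Mbps

99.6528 Mbps


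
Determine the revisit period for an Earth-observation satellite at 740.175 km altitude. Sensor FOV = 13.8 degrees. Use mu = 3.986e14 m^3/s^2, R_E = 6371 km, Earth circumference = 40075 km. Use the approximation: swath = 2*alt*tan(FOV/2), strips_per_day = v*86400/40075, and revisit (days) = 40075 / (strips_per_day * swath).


swath = 2*740.175*tan(0.1204277) = 179.1420 km
v = sqrt(mu/r) = 7486.8299 m/s = 7.4868 km/s
strips/day = v*86400/40075 = 7.4868*86400/40075 = 16.1413
coverage/day = strips * swath = 16.1413 * 179.1420 = 2891.5831 km
revisit = 40075 / 2891.5831 = 13.8592 days

13.8592 days


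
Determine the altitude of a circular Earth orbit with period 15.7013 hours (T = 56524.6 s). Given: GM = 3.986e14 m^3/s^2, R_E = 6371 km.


T = 56524.6 s
r = (mu*T^2/(4*pi^2))^(1/3) = (3.986e14 * 56524.6^2 / (4*pi^2))^(1/3)
r = 3.1833485e+07 m = 31833.4849 km
alt = r - R_E = 31833.4849 - 6371 = 25462.4849 km

25462.4849 km


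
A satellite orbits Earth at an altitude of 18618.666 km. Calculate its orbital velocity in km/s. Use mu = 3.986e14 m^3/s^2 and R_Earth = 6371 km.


r = R_E + alt = 6371.0 + 18618.666 = 24989.6660 km = 2.4989666e+07 m
v = sqrt(mu/r) = sqrt(3.986e14 / 2.4989666e+07) = 3993.8194 m/s = 3.9938 km/s

3.9938 km/s


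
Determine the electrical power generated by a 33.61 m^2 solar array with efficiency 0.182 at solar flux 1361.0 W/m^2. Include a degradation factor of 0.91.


P = area * eta * S * degradation
P = 33.61 * 0.182 * 1361.0 * 0.91
P = 7575.9904 W

7575.9904 W


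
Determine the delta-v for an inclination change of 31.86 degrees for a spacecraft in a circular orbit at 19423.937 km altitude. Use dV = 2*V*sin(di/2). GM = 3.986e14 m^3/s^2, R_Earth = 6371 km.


r = 25794.9370 km = 2.5794937e+07 m
V = sqrt(mu/r) = 3930.9852 m/s
di = 31.86 deg = 0.5560619 rad
dV = 2*V*sin(di/2) = 2*3930.9852*sin(0.2780309)
dV = 2157.8180 m/s = 2.1578 km/s

2.1578 km/s


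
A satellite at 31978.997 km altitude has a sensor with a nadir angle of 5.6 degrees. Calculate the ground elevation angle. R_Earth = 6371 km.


r = R_E + alt = 38349.9970 km
Law of sines in the satellite / Earth-center / ground-point triangle:
  sin(nadir)/R_E = sin(90 + el)/r  =>  cos(el) = (r/R_E)*sin(nadir)
cos(el) = (38349.9970 / 6371.0000) * sin(5.6 deg) = 0.5873966
el = arccos(0.5873966) = 54.0275 deg
(Earth-central angle = 90 - nadir - el = 30.3725 deg)

54.0275 degrees


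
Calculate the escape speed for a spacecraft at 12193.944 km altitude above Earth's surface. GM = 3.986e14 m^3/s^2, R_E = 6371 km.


r = 6371.0 + 12193.944 = 18564.9440 km = 1.8564944e+07 m
v_esc = sqrt(2*mu/r) = sqrt(2*3.986e14 / 1.8564944e+07)
v_esc = 6552.9495 m/s = 6.5529 km/s

6.5529 km/s


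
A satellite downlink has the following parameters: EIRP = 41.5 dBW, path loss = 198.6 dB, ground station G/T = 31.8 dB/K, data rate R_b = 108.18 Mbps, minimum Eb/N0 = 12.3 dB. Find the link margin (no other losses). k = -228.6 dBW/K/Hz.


C/N0 = EIRP - FSPL + G/T - k = 41.5 - 198.6 + 31.8 - (-228.6)
C/N0 = 103.3000 dB-Hz
R_b = 108.18 Mbps = 1.0818e+08 bps -> 10*log10(R_b) = 80.3415 dB-Hz
Eb/N0 = C/N0 - 10*log10(R_b) = 103.3000 - 80.3415 = 22.9585 dB
Margin = Eb/N0 - Eb/N0_req = 22.9585 - 12.3 = 10.6585 dB (link closes)

10.6585 dB


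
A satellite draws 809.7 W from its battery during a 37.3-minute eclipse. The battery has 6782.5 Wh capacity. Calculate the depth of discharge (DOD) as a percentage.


E_used = P * t / 60 = 809.7 * 37.3 / 60 = 503.3635 Wh
DOD = E_used / E_total * 100 = 503.3635 / 6782.5 * 100
DOD = 7.4215 %

7.4215 %


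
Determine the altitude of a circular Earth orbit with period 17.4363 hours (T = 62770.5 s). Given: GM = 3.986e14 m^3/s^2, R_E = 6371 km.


T = 62770.5 s
r = (mu*T^2/(4*pi^2))^(1/3) = (3.986e14 * 62770.5^2 / (4*pi^2))^(1/3)
r = 3.4137332e+07 m = 34137.3322 km
alt = r - R_E = 34137.3322 - 6371 = 27766.3322 km

27766.3322 km


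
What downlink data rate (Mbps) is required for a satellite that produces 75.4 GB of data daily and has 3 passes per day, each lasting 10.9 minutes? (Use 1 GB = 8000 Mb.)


total contact time = 3 * 10.9 * 60 = 1962.0000 s
data = 75.4 GB = 603200.0000 Mb
rate = 603200.0000 / 1962.0000 = 307.4414 Mbps

307.4414 Mbps


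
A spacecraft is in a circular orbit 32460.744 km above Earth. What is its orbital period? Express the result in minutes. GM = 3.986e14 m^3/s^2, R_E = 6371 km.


r = 38831.7440 km = 3.8831744e+07 m
T = 2*pi*sqrt(r^3/mu) = 2*pi*sqrt(5.8554555e+22 / 3.986e14)
T = 76153.7975 s = 1269.2300 min

1269.2300 minutes


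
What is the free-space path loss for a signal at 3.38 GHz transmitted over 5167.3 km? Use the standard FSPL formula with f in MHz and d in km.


f = 3.38 GHz = 3380.0000 MHz
d = 5167.3 km
FSPL = 32.44 + 20*log10(3380.0000) + 20*log10(5167.3)
FSPL = 32.44 + 70.5783 + 74.2653
FSPL = 177.2836 dB

177.2836 dB


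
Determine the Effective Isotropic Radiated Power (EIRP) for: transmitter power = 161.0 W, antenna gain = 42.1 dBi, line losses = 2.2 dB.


Pt = 161.0 W = 22.0683 dBW
EIRP = Pt_dBW + Gt - losses = 22.0683 + 42.1 - 2.2 = 61.9683 dBW

61.9683 dBW


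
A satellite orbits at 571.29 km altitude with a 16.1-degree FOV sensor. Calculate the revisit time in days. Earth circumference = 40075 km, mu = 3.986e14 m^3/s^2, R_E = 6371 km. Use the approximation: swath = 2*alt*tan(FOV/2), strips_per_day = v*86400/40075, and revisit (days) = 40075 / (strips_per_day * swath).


swath = 2*571.29*tan(0.140499) = 161.5961 km
v = sqrt(mu/r) = 7577.3487 m/s = 7.5773 km/s
strips/day = v*86400/40075 = 7.5773*86400/40075 = 16.3364
coverage/day = strips * swath = 16.3364 * 161.5961 = 2639.9046 km
revisit = 40075 / 2639.9046 = 15.1805 days

15.1805 days


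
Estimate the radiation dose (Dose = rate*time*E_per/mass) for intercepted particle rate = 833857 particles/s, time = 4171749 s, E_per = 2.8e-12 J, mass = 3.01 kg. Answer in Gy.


Total energy deposited = rate * time * E_per
  = 833857 * 4171749 * 2.8e-12 = 9.7402 J
Dose = E_total / mass = 9.7402 / 3.01
Dose = 3.2359 Gy

3.2359 Gy


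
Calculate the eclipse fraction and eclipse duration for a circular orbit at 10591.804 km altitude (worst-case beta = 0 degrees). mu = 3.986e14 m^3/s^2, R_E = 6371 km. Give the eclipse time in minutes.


r = 16962.8040 km
T = 366.4430 min
Eclipse fraction = arcsin(R_E/r)/pi = arcsin(6371.0000/16962.8040)/pi
= arcsin(0.3755865)/pi = 0.1225587
Eclipse duration = 0.1225587 * 366.4430 = 44.9108 min

44.9108 minutes


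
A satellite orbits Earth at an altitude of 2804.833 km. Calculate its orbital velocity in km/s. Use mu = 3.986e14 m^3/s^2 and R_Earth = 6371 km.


r = R_E + alt = 6371.0 + 2804.833 = 9175.8330 km = 9.175833e+06 m
v = sqrt(mu/r) = sqrt(3.986e14 / 9.175833e+06) = 6590.9178 m/s = 6.5909 km/s

6.5909 km/s


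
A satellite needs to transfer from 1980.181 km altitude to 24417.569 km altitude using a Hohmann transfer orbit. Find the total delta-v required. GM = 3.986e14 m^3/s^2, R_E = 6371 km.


r1 = 8351.1810 km = 8.351181e+06 m
r2 = 30788.5690 km = 3.0788569e+07 m
dv1 = sqrt(mu/r1)*(sqrt(2*r2/(r1+r2)) - 1) = 1756.8619 m/s
dv2 = sqrt(mu/r2)*(1 - sqrt(2*r1/(r1+r2))) = 1247.6404 m/s
total dv = |dv1| + |dv2| = 1756.8619 + 1247.6404 = 3004.5023 m/s = 3.0045 km/s

3.0045 km/s


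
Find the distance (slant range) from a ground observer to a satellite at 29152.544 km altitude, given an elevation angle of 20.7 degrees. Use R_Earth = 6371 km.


h = 29152.544 km, el = 20.7 deg
d = -R_E*sin(el) + sqrt((R_E*sin(el))^2 + 2*R_E*h + h^2)
d = -6371.0000*sin(0.3612832) + sqrt((6371.0000*0.3534748)^2 + 2*6371.0000*29152.544 + 29152.544^2)
d = 32768.0630 km

32768.0630 km


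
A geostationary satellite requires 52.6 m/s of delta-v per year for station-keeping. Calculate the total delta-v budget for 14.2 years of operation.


dV = rate * years = 52.6 * 14.2
dV = 746.9200 m/s

746.9200 m/s


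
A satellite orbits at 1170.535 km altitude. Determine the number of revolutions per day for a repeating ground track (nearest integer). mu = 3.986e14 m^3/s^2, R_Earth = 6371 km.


r = 7.541535e+06 m
T = 2*pi*sqrt(r^3/mu) = 6517.7973 s = 108.6300 min
revs/day = 1440 / 108.6300 = 13.2560
Rounded: 13 revolutions per day

13 revolutions per day


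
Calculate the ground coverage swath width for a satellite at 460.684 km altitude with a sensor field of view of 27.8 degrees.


FOV = 27.8 deg = 0.4852015 rad
swath = 2 * alt * tan(FOV/2) = 2 * 460.684 * tan(0.2426008)
swath = 2 * 460.684 * 0.247475
swath = 228.0155 km

228.0155 km


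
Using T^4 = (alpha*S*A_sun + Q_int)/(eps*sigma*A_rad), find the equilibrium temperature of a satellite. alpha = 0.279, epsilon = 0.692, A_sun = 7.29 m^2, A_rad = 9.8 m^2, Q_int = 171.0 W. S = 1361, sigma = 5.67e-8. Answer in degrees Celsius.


Numerator = alpha*S*A_sun + Q_int = 0.279*1361*7.29 + 171.0 = 2939.1515 W
Denominator = eps*sigma*A_rad = 0.692*5.67e-8*9.8 = 3.8451672e-07 W/K^4
T^4 = 7.6437548e+09 K^4
T = 295.6832 K = 22.5332 C

22.5332 degrees Celsius


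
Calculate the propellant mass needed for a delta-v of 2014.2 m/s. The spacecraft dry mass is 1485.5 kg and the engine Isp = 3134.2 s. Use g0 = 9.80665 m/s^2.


ve = Isp * g0 = 3134.2 * 9.80665 = 30736.002430 m/s
mass ratio = exp(dv/ve) = exp(2014.2/30736.002430) = 1.06772719
m_prop = m_dry * (mr - 1) = 1485.5 * (1.06772719 - 1)
m_prop = 100.6087 kg

100.6087 kg


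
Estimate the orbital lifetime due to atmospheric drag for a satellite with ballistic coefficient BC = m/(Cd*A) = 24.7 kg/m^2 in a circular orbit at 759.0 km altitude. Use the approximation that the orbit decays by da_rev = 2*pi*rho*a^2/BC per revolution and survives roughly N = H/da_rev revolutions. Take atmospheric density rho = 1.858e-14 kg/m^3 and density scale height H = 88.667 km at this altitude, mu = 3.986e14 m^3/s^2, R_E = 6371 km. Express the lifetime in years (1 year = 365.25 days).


a = R_E + alt = 7130.0000 km = 7.13e+06 m
da_rev = 2*pi*rho*a^2/BC = 2*pi*1.858e-14*(7.13e+06)^2/24.7 = 0.240274501 m per revolution
N = H/da_rev = 88667.0000 m / 0.240274501 m = 369023.7605 revolutions
P = 2*pi*sqrt(a^3/mu) = 5991.6373 s
lifetime = N*P = 369023.7605 * 5991.6373 = 2.2110565e+09 s = 25590.9320 days
years = 25590.9320 / 365.25 = 70.0642 years

70.0642 years


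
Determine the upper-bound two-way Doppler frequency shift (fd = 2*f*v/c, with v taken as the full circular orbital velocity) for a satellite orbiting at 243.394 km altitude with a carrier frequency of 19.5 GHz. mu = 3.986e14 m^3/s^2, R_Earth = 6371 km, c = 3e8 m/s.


r = 6.614394e+06 m
v = sqrt(mu/r) = 7762.8933 m/s (worst-case radial velocity)
f = 19.5 GHz = 1.95e+10 Hz
fd = 2*f*v/c = 2*1.95e+10*7762.8933/3.0e+08
fd = 1.0091761e+06 Hz

1.0092e+06 Hz


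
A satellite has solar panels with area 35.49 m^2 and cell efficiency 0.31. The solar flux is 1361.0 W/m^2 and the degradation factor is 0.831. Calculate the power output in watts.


P = area * eta * S * degradation
P = 35.49 * 0.31 * 1361.0 * 0.831
P = 12443.0499 W

12443.0499 W


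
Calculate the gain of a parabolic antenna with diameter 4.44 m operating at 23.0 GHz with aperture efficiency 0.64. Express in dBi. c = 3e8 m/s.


lambda = c/f = 3e8 / 2.3e+10 = 0.01304348 m
G = eta*(pi*D/lambda)^2 = 0.64*(pi*4.44/0.01304348)^2
G = 731911.9234 (linear)
G = 10*log10(731911.9234) = 58.6446 dBi

58.6446 dBi


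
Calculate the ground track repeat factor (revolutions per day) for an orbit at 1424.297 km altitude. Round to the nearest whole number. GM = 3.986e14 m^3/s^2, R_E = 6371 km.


r = 7.795297e+06 m
T = 2*pi*sqrt(r^3/mu) = 6849.5213 s = 114.1587 min
revs/day = 1440 / 114.1587 = 12.6140
Rounded: 13 revolutions per day

13 revolutions per day


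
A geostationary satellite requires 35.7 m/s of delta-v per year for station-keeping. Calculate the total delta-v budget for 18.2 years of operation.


dV = rate * years = 35.7 * 18.2
dV = 649.7400 m/s

649.7400 m/s


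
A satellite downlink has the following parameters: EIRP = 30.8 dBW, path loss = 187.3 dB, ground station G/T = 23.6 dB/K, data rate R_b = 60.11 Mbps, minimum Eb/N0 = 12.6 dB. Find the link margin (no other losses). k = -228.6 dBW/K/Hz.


C/N0 = EIRP - FSPL + G/T - k = 30.8 - 187.3 + 23.6 - (-228.6)
C/N0 = 95.7000 dB-Hz
R_b = 60.11 Mbps = 6.011e+07 bps -> 10*log10(R_b) = 77.7895 dB-Hz
Eb/N0 = C/N0 - 10*log10(R_b) = 95.7000 - 77.7895 = 17.9105 dB
Margin = Eb/N0 - Eb/N0_req = 17.9105 - 12.6 = 5.3105 dB (link closes)

5.3105 dB


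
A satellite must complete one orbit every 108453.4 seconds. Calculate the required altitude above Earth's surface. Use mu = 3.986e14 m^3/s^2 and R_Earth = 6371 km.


T = 108453.4 s
r = (mu*T^2/(4*pi^2))^(1/3) = (3.986e14 * 108453.4^2 / (4*pi^2))^(1/3)
r = 4.9153521e+07 m = 49153.5211 km
alt = r - R_E = 49153.5211 - 6371 = 42782.5211 km

42782.5211 km


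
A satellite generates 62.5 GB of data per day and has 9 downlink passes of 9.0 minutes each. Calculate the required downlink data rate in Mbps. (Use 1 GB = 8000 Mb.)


total contact time = 9 * 9.0 * 60 = 4860.0000 s
data = 62.5 GB = 500000.0000 Mb
rate = 500000.0000 / 4860.0000 = 102.8807 Mbps

102.8807 Mbps


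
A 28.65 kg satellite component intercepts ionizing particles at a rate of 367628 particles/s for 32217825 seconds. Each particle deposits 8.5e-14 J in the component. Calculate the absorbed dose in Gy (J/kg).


Total energy deposited = rate * time * E_per
  = 367628 * 32217825 * 8.5e-14 = 1.0068 J
Dose = E_total / mass = 1.0068 / 28.65
Dose = 0.03513978 Gy

0.0351 Gy


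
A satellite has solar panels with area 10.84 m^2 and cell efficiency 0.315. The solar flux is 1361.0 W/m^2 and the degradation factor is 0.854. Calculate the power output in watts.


P = area * eta * S * degradation
P = 10.84 * 0.315 * 1361.0 * 0.854
P = 3968.7691 W

3968.7691 W


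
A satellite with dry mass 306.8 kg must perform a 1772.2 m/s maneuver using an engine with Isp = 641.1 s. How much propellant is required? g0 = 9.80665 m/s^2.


ve = Isp * g0 = 641.1 * 9.80665 = 6287.043315 m/s
mass ratio = exp(dv/ve) = exp(1772.2/6287.043315) = 1.32562137
m_prop = m_dry * (mr - 1) = 306.8 * (1.32562137 - 1)
m_prop = 99.9006 kg

99.9006 kg


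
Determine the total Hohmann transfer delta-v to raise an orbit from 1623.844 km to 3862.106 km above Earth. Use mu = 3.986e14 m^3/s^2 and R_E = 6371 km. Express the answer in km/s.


r1 = 7994.8440 km = 7.994844e+06 m
r2 = 10233.1060 km = 1.0233106e+07 m
dv1 = sqrt(mu/r1)*(sqrt(2*r2/(r1+r2)) - 1) = 420.9687 m/s
dv2 = sqrt(mu/r2)*(1 - sqrt(2*r1/(r1+r2))) = 395.7305 m/s
total dv = |dv1| + |dv2| = 420.9687 + 395.7305 = 816.6992 m/s = 0.8166992 km/s

0.8167 km/s


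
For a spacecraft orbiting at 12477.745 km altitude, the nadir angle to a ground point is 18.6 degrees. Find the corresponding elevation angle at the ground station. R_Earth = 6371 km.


r = R_E + alt = 18848.7450 km
Law of sines in the satellite / Earth-center / ground-point triangle:
  sin(nadir)/R_E = sin(90 + el)/r  =>  cos(el) = (r/R_E)*sin(nadir)
cos(el) = (18848.7450 / 6371.0000) * sin(18.6 deg) = 0.9436482
el = arccos(0.9436482) = 19.3265 deg
(Earth-central angle = 90 - nadir - el = 52.0735 deg)

19.3265 degrees


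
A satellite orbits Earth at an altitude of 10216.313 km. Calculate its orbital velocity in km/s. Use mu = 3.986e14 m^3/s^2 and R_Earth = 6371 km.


r = R_E + alt = 6371.0 + 10216.313 = 16587.3130 km = 1.6587313e+07 m
v = sqrt(mu/r) = sqrt(3.986e14 / 1.6587313e+07) = 4902.0826 m/s = 4.9021 km/s

4.9021 km/s


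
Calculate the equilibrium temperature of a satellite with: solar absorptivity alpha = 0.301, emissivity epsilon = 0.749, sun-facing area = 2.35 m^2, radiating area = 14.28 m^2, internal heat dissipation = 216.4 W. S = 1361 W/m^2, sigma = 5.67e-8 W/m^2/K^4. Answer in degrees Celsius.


Numerator = alpha*S*A_sun + Q_int = 0.301*1361*2.35 + 216.4 = 1179.1034 W
Denominator = eps*sigma*A_rad = 0.749*5.67e-8*14.28 = 6.0644732e-07 W/K^4
T^4 = 1.9442799e+09 K^4
T = 209.9857 K = -63.1643 C

-63.1643 degrees Celsius


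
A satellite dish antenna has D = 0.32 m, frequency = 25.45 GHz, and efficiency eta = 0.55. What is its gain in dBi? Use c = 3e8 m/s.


lambda = c/f = 3e8 / 2.545e+10 = 0.01178782 m
G = eta*(pi*D/lambda)^2 = 0.55*(pi*0.32/0.01178782)^2
G = 4000.3266 (linear)
G = 10*log10(4000.3266) = 36.0210 dBi

36.0210 dBi


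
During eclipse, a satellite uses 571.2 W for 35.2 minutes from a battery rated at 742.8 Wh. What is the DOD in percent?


E_used = P * t / 60 = 571.2 * 35.2 / 60 = 335.1040 Wh
DOD = E_used / E_total * 100 = 335.1040 / 742.8 * 100
DOD = 45.1136 %

45.1136 %


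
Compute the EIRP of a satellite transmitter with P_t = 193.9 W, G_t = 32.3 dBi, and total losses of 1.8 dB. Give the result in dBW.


Pt = 193.9 W = 22.8758 dBW
EIRP = Pt_dBW + Gt - losses = 22.8758 + 32.3 - 1.8 = 53.3758 dBW

53.3758 dBW


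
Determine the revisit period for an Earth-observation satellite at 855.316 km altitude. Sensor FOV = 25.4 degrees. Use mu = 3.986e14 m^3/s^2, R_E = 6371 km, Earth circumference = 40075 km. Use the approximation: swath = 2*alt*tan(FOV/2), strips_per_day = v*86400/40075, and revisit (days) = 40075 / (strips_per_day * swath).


swath = 2*855.316*tan(0.2216568) = 385.5076 km
v = sqrt(mu/r) = 7426.9444 m/s = 7.4269 km/s
strips/day = v*86400/40075 = 7.4269*86400/40075 = 16.0122
coverage/day = strips * swath = 16.0122 * 385.5076 = 6172.8155 km
revisit = 40075 / 6172.8155 = 6.4922 days

6.4922 days


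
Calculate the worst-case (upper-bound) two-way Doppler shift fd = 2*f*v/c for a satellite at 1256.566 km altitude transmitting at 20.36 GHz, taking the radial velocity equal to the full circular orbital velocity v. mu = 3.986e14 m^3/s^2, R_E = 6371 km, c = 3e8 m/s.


r = 7.627566e+06 m
v = sqrt(mu/r) = 7228.9573 m/s (worst-case radial velocity)
f = 20.36 GHz = 2.036e+10 Hz
fd = 2*f*v/c = 2*2.036e+10*7228.9573/3.0e+08
fd = 981210.4722 Hz

981210.4722 Hz


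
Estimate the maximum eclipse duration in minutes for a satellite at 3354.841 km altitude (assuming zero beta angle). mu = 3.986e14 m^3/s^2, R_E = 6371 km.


r = 9725.8410 km
T = 159.0929 min
Eclipse fraction = arcsin(R_E/r)/pi = arcsin(6371.0000/9725.8410)/pi
= arcsin(0.655059)/pi = 0.2273563
Eclipse duration = 0.2273563 * 159.0929 = 36.1708 min

36.1708 minutes


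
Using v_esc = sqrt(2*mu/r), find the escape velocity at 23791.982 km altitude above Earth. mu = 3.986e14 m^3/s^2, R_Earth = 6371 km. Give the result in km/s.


r = 6371.0 + 23791.982 = 30162.9820 km = 3.0162982e+07 m
v_esc = sqrt(2*mu/r) = sqrt(2*3.986e14 / 3.0162982e+07)
v_esc = 5140.9870 m/s = 5.1410 km/s

5.1410 km/s


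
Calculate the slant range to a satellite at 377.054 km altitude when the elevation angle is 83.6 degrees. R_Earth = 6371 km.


h = 377.054 km, el = 83.6 deg
d = -R_E*sin(el) + sqrt((R_E*sin(el))^2 + 2*R_E*h + h^2)
d = -6371.0000*sin(1.4591) + sqrt((6371.0000*0.9937679)^2 + 2*6371.0000*377.054 + 377.054^2)
d = 379.2853 km

379.2853 km


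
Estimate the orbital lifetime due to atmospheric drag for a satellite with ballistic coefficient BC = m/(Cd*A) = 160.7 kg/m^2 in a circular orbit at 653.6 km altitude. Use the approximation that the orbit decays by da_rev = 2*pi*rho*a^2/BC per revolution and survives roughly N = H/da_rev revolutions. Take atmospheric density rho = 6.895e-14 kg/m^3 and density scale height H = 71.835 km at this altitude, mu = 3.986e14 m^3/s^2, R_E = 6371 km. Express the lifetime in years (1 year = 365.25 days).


a = R_E + alt = 7024.6000 km = 7.0246e+06 m
da_rev = 2*pi*rho*a^2/BC = 2*pi*6.895e-14*(7.0246e+06)^2/160.7 = 0.13302751 m per revolution
N = H/da_rev = 71835.0000 m / 0.13302751 m = 540001.0885 revolutions
P = 2*pi*sqrt(a^3/mu) = 5859.2715 s
lifetime = N*P = 540001.0885 * 5859.2715 = 3.164013e+09 s = 36620.5205 days
years = 36620.5205 / 365.25 = 100.2615 years

100.2615 years


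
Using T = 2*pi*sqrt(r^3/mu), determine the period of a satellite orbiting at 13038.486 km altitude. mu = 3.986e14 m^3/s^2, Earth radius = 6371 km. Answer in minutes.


r = 19409.4860 km = 1.9409486e+07 m
T = 2*pi*sqrt(r^3/mu) = 2*pi*sqrt(7.3120997e+21 / 3.986e14)
T = 26911.1510 s = 448.5192 min

448.5192 minutes


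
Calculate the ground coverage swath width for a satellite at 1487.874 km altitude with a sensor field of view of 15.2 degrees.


FOV = 15.2 deg = 0.26529 rad
swath = 2 * alt * tan(FOV/2) = 2 * 1487.874 * tan(0.132645)
swath = 2 * 1487.874 * 0.1334285
swath = 397.0496 km

397.0496 km


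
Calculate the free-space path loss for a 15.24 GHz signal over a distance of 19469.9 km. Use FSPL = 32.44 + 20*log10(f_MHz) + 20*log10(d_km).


f = 15.24 GHz = 15240.0000 MHz
d = 19469.9 km
FSPL = 32.44 + 20*log10(15240.0000) + 20*log10(19469.9)
FSPL = 32.44 + 83.6597 + 85.7873
FSPL = 201.8870 dB

201.8870 dB


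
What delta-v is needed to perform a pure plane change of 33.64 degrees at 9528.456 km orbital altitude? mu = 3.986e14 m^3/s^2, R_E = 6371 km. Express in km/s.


r = 15899.4560 km = 1.5899456e+07 m
V = sqrt(mu/r) = 5006.9991 m/s
di = 33.64 deg = 0.5871288 rad
dV = 2*V*sin(di/2) = 2*5006.9991*sin(0.2935644)
dV = 2897.7101 m/s = 2.8977 km/s

2.8977 km/s


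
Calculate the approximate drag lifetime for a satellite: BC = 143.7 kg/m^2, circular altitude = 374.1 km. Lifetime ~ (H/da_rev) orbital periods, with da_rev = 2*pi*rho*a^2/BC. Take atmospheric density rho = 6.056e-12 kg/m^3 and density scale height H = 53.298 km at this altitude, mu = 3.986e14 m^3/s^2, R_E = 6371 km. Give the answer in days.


a = R_E + alt = 6745.1000 km = 6.7451e+06 m
da_rev = 2*pi*rho*a^2/BC = 2*pi*6.056e-12*(6.7451e+06)^2/143.7 = 12.047190 m per revolution
N = H/da_rev = 53298.0000 m / 12.047190 m = 4424.1023 revolutions
P = 2*pi*sqrt(a^3/mu) = 5513.0739 s
lifetime = N*P = 4424.1023 * 5513.0739 = 2.4390403e+07 s = 282.2963 days

282.2963 days


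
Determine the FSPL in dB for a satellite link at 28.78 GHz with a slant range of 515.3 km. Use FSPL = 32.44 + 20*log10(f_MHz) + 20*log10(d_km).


f = 28.78 GHz = 28780.0000 MHz
d = 515.3 km
FSPL = 32.44 + 20*log10(28780.0000) + 20*log10(515.3)
FSPL = 32.44 + 89.1818 + 54.2412
FSPL = 175.8630 dB

175.8630 dB


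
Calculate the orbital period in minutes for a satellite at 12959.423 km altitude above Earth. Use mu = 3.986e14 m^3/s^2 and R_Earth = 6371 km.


r = 19330.4230 km = 1.9330423e+07 m
T = 2*pi*sqrt(r^3/mu) = 2*pi*sqrt(7.2231074e+21 / 3.986e14)
T = 26746.8879 s = 445.7815 min

445.7815 minutes


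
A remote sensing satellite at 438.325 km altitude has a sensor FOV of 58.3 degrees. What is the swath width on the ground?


FOV = 58.3 deg = 1.0175 rad
swath = 2 * alt * tan(FOV/2) = 2 * 438.325 * tan(0.5087635)
swath = 2 * 438.325 * 0.5577364
swath = 488.9396 km

488.9396 km


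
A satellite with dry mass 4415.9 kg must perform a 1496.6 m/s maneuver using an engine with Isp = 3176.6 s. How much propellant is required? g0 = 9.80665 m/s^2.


ve = Isp * g0 = 3176.6 * 9.80665 = 31151.804390 m/s
mass ratio = exp(dv/ve) = exp(1496.6/31151.804390) = 1.04921489
m_prop = m_dry * (mr - 1) = 4415.9 * (1.04921489 - 1)
m_prop = 217.3280 kg

217.3280 kg


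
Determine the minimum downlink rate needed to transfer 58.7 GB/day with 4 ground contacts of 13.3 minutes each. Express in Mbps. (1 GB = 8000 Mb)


total contact time = 4 * 13.3 * 60 = 3192.0000 s
data = 58.7 GB = 469600.0000 Mb
rate = 469600.0000 / 3192.0000 = 147.1178 Mbps

147.1178 Mbps


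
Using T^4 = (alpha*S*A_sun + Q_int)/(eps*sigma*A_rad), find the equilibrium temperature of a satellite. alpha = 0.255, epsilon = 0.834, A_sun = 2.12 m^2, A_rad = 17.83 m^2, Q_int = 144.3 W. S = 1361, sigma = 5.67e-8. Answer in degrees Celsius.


Numerator = alpha*S*A_sun + Q_int = 0.255*1361*2.12 + 144.3 = 880.0566 W
Denominator = eps*sigma*A_rad = 0.834*5.67e-8*17.83 = 8.4314147e-07 W/K^4
T^4 = 1.0437828e+09 K^4
T = 179.7432 K = -93.4068 C

-93.4068 degrees Celsius


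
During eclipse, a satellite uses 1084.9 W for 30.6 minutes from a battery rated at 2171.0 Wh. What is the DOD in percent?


E_used = P * t / 60 = 1084.9 * 30.6 / 60 = 553.2990 Wh
DOD = E_used / E_total * 100 = 553.2990 / 2171.0 * 100
DOD = 25.4859 %

25.4859 %


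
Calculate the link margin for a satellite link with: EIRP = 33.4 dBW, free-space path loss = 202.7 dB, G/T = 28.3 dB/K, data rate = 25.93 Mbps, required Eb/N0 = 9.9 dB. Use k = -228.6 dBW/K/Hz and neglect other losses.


C/N0 = EIRP - FSPL + G/T - k = 33.4 - 202.7 + 28.3 - (-228.6)
C/N0 = 87.6000 dB-Hz
R_b = 25.93 Mbps = 2.593e+07 bps -> 10*log10(R_b) = 74.1380 dB-Hz
Eb/N0 = C/N0 - 10*log10(R_b) = 87.6000 - 74.1380 = 13.4620 dB
Margin = Eb/N0 - Eb/N0_req = 13.4620 - 9.9 = 3.5620 dB (link closes)

3.5620 dB


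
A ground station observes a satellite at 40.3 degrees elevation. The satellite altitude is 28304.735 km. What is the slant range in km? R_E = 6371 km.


h = 28304.735 km, el = 40.3 deg
d = -R_E*sin(el) + sqrt((R_E*sin(el))^2 + 2*R_E*h + h^2)
d = -6371.0000*sin(0.7033677) + sqrt((6371.0000*0.6467898)^2 + 2*6371.0000*28304.735 + 28304.735^2)
d = 30212.9171 km

30212.9171 km


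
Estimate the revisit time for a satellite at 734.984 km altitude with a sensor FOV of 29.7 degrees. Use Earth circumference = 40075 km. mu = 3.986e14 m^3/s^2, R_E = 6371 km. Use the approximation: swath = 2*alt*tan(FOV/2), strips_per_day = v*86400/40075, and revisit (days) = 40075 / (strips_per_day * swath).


swath = 2*734.984*tan(0.2591814) = 389.7550 km
v = sqrt(mu/r) = 7489.5640 m/s = 7.4896 km/s
strips/day = v*86400/40075 = 7.4896*86400/40075 = 16.1472
coverage/day = strips * swath = 16.1472 * 389.7550 = 6293.4442 km
revisit = 40075 / 6293.4442 = 6.3677 days

6.3677 days


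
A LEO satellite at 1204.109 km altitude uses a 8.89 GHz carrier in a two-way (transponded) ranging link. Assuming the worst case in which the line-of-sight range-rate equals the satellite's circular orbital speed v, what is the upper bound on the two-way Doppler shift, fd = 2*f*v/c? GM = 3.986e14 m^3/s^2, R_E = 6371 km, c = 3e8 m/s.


r = 7.575109e+06 m
v = sqrt(mu/r) = 7253.9441 m/s (worst-case radial velocity)
f = 8.89 GHz = 8.89e+09 Hz
fd = 2*f*v/c = 2*8.89e+09*7253.9441/3.0e+08
fd = 429917.0865 Hz

429917.0865 Hz


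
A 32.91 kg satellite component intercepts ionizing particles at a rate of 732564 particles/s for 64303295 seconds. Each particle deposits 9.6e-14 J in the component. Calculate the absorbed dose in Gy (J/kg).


Total energy deposited = rate * time * E_per
  = 732564 * 64303295 * 9.6e-14 = 4.5222 J
Dose = E_total / mass = 4.5222 / 32.91
Dose = 0.1374112 Gy

0.1374 Gy


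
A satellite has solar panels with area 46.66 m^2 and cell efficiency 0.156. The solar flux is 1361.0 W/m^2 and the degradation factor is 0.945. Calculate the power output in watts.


P = area * eta * S * degradation
P = 46.66 * 0.156 * 1361.0 * 0.945
P = 9361.7980 W

9361.7980 W


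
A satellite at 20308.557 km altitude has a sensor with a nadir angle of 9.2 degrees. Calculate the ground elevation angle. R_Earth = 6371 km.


r = R_E + alt = 26679.5570 km
Law of sines in the satellite / Earth-center / ground-point triangle:
  sin(nadir)/R_E = sin(90 + el)/r  =>  cos(el) = (r/R_E)*sin(nadir)
cos(el) = (26679.5570 / 6371.0000) * sin(9.2 deg) = 0.6695274
el = arccos(0.6695274) = 47.9694 deg
(Earth-central angle = 90 - nadir - el = 32.8306 deg)

47.9694 degrees


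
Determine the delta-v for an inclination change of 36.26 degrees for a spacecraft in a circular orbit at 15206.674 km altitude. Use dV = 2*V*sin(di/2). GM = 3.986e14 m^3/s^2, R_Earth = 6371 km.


r = 21577.6740 km = 2.1577674e+07 m
V = sqrt(mu/r) = 4297.9992 m/s
di = 36.26 deg = 0.6328564 rad
dV = 2*V*sin(di/2) = 2*4297.9992*sin(0.3164282)
dV = 2674.8519 m/s = 2.6749 km/s

2.6749 km/s


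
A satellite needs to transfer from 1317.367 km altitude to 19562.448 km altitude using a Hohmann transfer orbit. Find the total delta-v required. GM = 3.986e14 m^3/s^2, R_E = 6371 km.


r1 = 7688.3670 km = 7.688367e+06 m
r2 = 25933.4480 km = 2.5933448e+07 m
dv1 = sqrt(mu/r1)*(sqrt(2*r2/(r1+r2)) - 1) = 1742.7434 m/s
dv2 = sqrt(mu/r2)*(1 - sqrt(2*r1/(r1+r2))) = 1269.1666 m/s
total dv = |dv1| + |dv2| = 1742.7434 + 1269.1666 = 3011.9100 m/s = 3.0119 km/s

3.0119 km/s


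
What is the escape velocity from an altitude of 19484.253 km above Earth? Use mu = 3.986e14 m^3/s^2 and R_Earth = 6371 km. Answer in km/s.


r = 6371.0 + 19484.253 = 25855.2530 km = 2.5855253e+07 m
v_esc = sqrt(2*mu/r) = sqrt(2*3.986e14 / 2.5855253e+07)
v_esc = 5552.7644 m/s = 5.5528 km/s

5.5528 km/s


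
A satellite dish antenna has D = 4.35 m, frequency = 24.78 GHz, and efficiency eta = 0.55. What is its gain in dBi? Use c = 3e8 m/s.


lambda = c/f = 3e8 / 2.478e+10 = 0.01210654 m
G = eta*(pi*D/lambda)^2 = 0.55*(pi*4.35/0.01210654)^2
G = 700811.2154 (linear)
G = 10*log10(700811.2154) = 58.4560 dBi

58.4560 dBi


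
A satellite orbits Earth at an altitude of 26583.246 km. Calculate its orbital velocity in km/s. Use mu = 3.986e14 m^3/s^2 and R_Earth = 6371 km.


r = R_E + alt = 6371.0 + 26583.246 = 32954.2460 km = 3.2954246e+07 m
v = sqrt(mu/r) = sqrt(3.986e14 / 3.2954246e+07) = 3477.8669 m/s = 3.4779 km/s

3.4779 km/s


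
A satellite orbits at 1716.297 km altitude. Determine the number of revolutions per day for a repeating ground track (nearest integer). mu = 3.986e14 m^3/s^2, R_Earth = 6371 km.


r = 8.087297e+06 m
T = 2*pi*sqrt(r^3/mu) = 7237.9622 s = 120.6327 min
revs/day = 1440 / 120.6327 = 11.9371
Rounded: 12 revolutions per day

12 revolutions per day


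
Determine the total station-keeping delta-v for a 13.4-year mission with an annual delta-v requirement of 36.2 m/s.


dV = rate * years = 36.2 * 13.4
dV = 485.0800 m/s

485.0800 m/s


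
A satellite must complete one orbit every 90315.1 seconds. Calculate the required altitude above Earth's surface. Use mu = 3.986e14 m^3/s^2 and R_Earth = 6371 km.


T = 90315.1 s
r = (mu*T^2/(4*pi^2))^(1/3) = (3.986e14 * 90315.1^2 / (4*pi^2))^(1/3)
r = 4.3507697e+07 m = 43507.6972 km
alt = r - R_E = 43507.6972 - 6371 = 37136.6972 km

37136.6972 km


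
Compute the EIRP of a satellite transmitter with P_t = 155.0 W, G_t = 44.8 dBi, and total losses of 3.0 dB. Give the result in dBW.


Pt = 155.0 W = 21.9033 dBW
EIRP = Pt_dBW + Gt - losses = 21.9033 + 44.8 - 3.0 = 63.7033 dBW

63.7033 dBW


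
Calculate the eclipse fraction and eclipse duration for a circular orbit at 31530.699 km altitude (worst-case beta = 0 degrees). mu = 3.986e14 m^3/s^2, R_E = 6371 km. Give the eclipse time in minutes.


r = 37901.6990 km
T = 1223.9058 min
Eclipse fraction = arcsin(R_E/r)/pi = arcsin(6371.0000/37901.6990)/pi
= arcsin(0.1680927)/pi = 0.0537608
Eclipse duration = 0.0537608 * 1223.9058 = 65.7982 min

65.7982 minutes


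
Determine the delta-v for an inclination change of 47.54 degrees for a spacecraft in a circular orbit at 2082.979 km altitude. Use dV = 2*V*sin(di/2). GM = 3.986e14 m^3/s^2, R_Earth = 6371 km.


r = 8453.9790 km = 8.453979e+06 m
V = sqrt(mu/r) = 6866.5417 m/s
di = 47.54 deg = 0.8297295 rad
dV = 2*V*sin(di/2) = 2*6866.5417*sin(0.4148648)
dV = 5535.3414 m/s = 5.5353 km/s

5.5353 km/s


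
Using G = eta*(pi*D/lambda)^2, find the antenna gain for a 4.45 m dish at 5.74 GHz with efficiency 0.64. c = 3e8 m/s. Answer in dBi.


lambda = c/f = 3e8 / 5.74e+09 = 0.05226481 m
G = eta*(pi*D/lambda)^2 = 0.64*(pi*4.45/0.05226481)^2
G = 45791.0937 (linear)
G = 10*log10(45791.0937) = 46.6078 dBi

46.6078 dBi


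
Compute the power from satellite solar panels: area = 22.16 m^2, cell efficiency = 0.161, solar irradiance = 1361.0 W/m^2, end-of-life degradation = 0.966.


P = area * eta * S * degradation
P = 22.16 * 0.161 * 1361.0 * 0.966
P = 4690.6268 W

4690.6268 W


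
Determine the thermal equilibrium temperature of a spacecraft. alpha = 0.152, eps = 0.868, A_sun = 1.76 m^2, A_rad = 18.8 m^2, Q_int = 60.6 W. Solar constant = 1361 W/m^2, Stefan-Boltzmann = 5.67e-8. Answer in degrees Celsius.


Numerator = alpha*S*A_sun + Q_int = 0.152*1361*1.76 + 60.6 = 424.6947 W
Denominator = eps*sigma*A_rad = 0.868*5.67e-8*18.8 = 9.2525328e-07 W/K^4
T^4 = 4.5900374e+08 K^4
T = 146.3707 K = -126.7793 C

-126.7793 degrees Celsius


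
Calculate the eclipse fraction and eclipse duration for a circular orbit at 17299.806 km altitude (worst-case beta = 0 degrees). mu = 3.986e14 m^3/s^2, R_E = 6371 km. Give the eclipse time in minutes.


r = 23670.8060 km
T = 604.0593 min
Eclipse fraction = arcsin(R_E/r)/pi = arcsin(6371.0000/23670.8060)/pi
= arcsin(0.2691501)/pi = 0.08674278
Eclipse duration = 0.08674278 * 604.0593 = 52.3978 min

52.3978 minutes


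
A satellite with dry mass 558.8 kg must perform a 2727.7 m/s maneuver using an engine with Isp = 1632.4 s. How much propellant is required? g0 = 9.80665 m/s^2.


ve = Isp * g0 = 1632.4 * 9.80665 = 16008.375460 m/s
mass ratio = exp(dv/ve) = exp(2727.7/16008.375460) = 1.18576965
m_prop = m_dry * (mr - 1) = 558.8 * (1.18576965 - 1)
m_prop = 103.8081 kg

103.8081 kg


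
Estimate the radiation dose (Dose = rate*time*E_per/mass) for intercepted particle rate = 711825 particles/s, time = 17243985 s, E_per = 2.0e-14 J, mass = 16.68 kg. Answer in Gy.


Total energy deposited = rate * time * E_per
  = 711825 * 17243985 * 2.0e-14 = 0.245494 J
Dose = E_total / mass = 0.245494 / 16.68
Dose = 0.01471787 Gy

0.0147 Gy


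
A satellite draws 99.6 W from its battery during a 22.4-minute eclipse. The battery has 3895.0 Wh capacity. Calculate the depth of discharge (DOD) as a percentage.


E_used = P * t / 60 = 99.6 * 22.4 / 60 = 37.1840 Wh
DOD = E_used / E_total * 100 = 37.1840 / 3895.0 * 100
DOD = 0.9546598 %

0.9547 %


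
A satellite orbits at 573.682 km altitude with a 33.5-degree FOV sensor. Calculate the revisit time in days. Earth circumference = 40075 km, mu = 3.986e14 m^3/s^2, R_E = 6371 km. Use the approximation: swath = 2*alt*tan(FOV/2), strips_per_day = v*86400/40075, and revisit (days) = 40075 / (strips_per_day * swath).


swath = 2*573.682*tan(0.2923426) = 345.3174 km
v = sqrt(mu/r) = 7576.0436 m/s = 7.5760 km/s
strips/day = v*86400/40075 = 7.5760*86400/40075 = 16.3336
coverage/day = strips * swath = 16.3336 * 345.3174 = 5640.2857 km
revisit = 40075 / 5640.2857 = 7.1051 days

7.1051 days


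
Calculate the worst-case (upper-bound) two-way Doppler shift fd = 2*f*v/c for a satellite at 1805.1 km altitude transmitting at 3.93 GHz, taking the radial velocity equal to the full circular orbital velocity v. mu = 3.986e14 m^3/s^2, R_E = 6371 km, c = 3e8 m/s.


r = 8.1761e+06 m
v = sqrt(mu/r) = 6982.2525 m/s (worst-case radial velocity)
f = 3.93 GHz = 3.93e+09 Hz
fd = 2*f*v/c = 2*3.93e+09*6982.2525/3.0e+08
fd = 182935.0154 Hz

182935.0154 Hz


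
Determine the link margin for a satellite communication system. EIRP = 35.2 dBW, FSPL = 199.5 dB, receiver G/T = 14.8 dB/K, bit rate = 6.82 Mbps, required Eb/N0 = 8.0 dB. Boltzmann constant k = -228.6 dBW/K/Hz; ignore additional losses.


C/N0 = EIRP - FSPL + G/T - k = 35.2 - 199.5 + 14.8 - (-228.6)
C/N0 = 79.1000 dB-Hz
R_b = 6.82 Mbps = 6.82e+06 bps -> 10*log10(R_b) = 68.3378 dB-Hz
Eb/N0 = C/N0 - 10*log10(R_b) = 79.1000 - 68.3378 = 10.7622 dB
Margin = Eb/N0 - Eb/N0_req = 10.7622 - 8.0 = 2.7622 dB (link closes)

2.7622 dB
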